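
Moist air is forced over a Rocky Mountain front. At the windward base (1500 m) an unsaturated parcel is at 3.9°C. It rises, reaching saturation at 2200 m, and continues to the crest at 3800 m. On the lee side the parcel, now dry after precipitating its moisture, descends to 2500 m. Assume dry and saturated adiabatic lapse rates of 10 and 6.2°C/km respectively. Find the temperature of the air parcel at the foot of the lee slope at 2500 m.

-0.02°C

Dry to 2200 m: -10 × 0.7 km = -7°C, so T = -3.1°C.
Saturated to 3800 m: -6.2 × 1.6 km = -9.92°C, so T = -13.02°C.
Dry descent to 2500 m: +10 × 1.3 km = +13°C, so T = -0.02°C.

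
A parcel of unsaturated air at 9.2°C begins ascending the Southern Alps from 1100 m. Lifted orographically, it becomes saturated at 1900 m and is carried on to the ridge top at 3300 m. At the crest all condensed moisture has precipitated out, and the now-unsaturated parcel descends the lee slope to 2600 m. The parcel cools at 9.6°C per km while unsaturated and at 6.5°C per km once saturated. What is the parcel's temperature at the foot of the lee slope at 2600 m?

-0.86°C

From 1100 m to 1900 m (dry): cools by 9.6 × 0.8 = 7.68°C, giving 1.52°C.
From 1900 m to 3300 m (saturated): cools by 6.5 × 1.4 = 9.1°C, giving -7.58°C.
From 3300 m to 2600 m (dry descent): warms by 9.6 × 0.7 = 6.72°C, giving -0.86°C.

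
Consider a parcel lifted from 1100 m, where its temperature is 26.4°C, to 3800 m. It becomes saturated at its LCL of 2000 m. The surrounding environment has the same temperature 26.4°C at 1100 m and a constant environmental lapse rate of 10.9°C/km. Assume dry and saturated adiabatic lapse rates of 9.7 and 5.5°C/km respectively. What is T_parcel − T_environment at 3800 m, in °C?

Parcel:
  1100–2000 m, dry: Δz = 0.9 km ⇒ ΔT = -8.73°C; T = 17.67°C
  2000–3800 m, saturated: Δz = 1.8 km ⇒ ΔT = -9.9°C; T = 7.77°C
Environment:
  1100–3800 m, environment: Δz = 2.7 km ⇒ ΔT = -29.43°C; T = -3.03°C
T_parcel − T_env = 7.77 − (-3.03) = +10.8°C

+10.8°C (parcel warmer than environment)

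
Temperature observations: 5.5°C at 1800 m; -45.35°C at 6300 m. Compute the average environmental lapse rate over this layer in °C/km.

Γ = −ΔT/Δz = (5.5 − (-45.35)) / (6300 − 1800) m
  = 50.85°C / 4.5 km = 11.3°C/km

11.3°C/km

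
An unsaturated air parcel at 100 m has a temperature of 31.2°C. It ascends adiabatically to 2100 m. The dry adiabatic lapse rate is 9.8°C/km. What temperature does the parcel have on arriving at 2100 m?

11.6°C

100 → 2100 m (dry adiabatic, 9.8°C/km): ΔT = -9.8 × 2 = -19.6°C → T = 11.6°C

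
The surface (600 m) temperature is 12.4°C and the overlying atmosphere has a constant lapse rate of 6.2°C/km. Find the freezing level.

Height above start = (12.4 − 0) / 6.2 = 2 km
Altitude = 600 m + 2000 m = 2600 m

2600 m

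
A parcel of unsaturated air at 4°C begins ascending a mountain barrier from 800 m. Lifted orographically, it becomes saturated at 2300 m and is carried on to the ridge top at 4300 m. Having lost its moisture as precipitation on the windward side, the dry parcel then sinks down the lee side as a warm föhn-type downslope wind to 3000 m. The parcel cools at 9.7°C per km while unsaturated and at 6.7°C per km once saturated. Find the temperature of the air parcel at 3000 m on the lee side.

800–2300 m, dry: Δz = 1.5 km ⇒ ΔT = -14.55°C; T = -10.55°C
2300–4300 m, saturated: Δz = 2 km ⇒ ΔT = -13.4°C; T = -23.95°C
4300–3000 m, dry descent: Δz = 1.3 km ⇒ ΔT = +12.61°C; T = -11.34°C

-11.34°C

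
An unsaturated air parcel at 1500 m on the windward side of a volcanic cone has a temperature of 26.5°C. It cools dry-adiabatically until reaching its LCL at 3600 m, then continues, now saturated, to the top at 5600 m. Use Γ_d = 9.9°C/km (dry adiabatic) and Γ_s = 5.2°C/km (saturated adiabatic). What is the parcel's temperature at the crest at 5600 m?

-4.69°C

From 1500 m to 3600 m (dry): cools by 9.9 × 2.1 = 20.79°C, giving 5.71°C.
From 3600 m to 5600 m (saturated): cools by 5.2 × 2 = 10.4°C, giving -4.69°C.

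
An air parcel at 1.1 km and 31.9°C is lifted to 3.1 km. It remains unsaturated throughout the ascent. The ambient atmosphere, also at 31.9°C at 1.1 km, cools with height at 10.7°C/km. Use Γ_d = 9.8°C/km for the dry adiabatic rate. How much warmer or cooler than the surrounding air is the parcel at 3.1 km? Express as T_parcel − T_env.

+1.8°C (parcel warmer than environment)

Parcel:
  From 1100 m to 3100 m (dry): cools by 9.8 × 2 = 19.6°C, giving 12.3°C.
Environment:
  From 1100 m to 3100 m (environment): cools by 10.7 × 2 = 21.4°C, giving 10.5°C.
T_parcel − T_env = 12.3 − 10.5 = +1.8°C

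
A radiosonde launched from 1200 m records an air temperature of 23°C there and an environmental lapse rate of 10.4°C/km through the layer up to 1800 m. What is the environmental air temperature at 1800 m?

Environmental to 1800 m: -10.4 × 0.6 km = -6.24°C, so T = 16.76°C.

16.76°C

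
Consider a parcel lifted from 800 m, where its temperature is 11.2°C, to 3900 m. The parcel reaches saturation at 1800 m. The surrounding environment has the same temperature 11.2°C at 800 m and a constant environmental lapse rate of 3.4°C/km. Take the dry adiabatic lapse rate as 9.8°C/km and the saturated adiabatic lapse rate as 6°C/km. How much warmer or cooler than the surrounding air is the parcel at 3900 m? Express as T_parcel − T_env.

Parcel:
  Dry to 1800 m: -9.8 × 1 km = -9.8°C, so T = 1.4°C.
  Saturated to 3900 m: -6 × 2.1 km = -12.6°C, so T = -11.2°C.
Environment:
  Environment to 3900 m: -3.4 × 3.1 km = -10.54°C, so T = 0.66°C.
T_parcel − T_env = -11.2 − 0.66 = -11.86°C

-11.86°C (parcel cooler than environment)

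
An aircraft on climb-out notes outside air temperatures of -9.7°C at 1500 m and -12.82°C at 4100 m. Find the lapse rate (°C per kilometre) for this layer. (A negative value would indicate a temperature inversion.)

Γ = −ΔT/Δz = (-9.7 − (-12.82)) / (4100 − 1500) m
  = 3.12°C / 2.6 km = 1.2°C/km

1.2°C/km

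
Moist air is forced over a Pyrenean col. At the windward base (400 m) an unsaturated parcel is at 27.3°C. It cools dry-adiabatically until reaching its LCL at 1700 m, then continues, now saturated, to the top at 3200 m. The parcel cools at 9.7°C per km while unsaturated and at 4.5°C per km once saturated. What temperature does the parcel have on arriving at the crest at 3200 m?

7.94°C

From 400 m to 1700 m (dry): cools by 9.7 × 1.3 = 12.61°C, giving 14.69°C.
From 1700 m to 3200 m (saturated): cools by 4.5 × 1.5 = 6.75°C, giving 7.94°C.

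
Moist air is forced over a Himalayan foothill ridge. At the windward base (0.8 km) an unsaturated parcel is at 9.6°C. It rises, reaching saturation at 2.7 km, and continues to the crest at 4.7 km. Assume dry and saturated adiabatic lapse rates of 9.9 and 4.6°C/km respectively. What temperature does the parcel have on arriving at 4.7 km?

-18.41°C

From 800 m to 2700 m (dry): cools by 9.9 × 1.9 = 18.81°C, giving -9.21°C.
From 2700 m to 4700 m (saturated): cools by 4.6 × 2 = 9.2°C, giving -18.41°C.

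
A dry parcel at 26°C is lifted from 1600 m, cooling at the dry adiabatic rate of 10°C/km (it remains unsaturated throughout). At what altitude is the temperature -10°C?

Height above start = (26 − (-10)) / 10 = 3.6 km
Altitude = 1600 m + 3600 m = 5200 m

5200 m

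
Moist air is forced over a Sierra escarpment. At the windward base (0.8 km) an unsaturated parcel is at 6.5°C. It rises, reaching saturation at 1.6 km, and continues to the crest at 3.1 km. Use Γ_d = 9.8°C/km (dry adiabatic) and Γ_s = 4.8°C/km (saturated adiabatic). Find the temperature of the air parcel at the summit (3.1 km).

800–1600 m, dry: Δz = 0.8 km ⇒ ΔT = -7.84°C; T = -1.34°C
1600–3100 m, saturated: Δz = 1.5 km ⇒ ΔT = -7.2°C; T = -8.54°C

-8.54°C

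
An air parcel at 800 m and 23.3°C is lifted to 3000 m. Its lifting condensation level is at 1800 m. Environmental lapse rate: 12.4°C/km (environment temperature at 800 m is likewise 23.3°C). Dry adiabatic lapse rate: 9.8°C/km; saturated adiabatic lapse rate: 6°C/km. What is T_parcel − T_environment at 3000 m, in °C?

+10.28°C (parcel warmer than environment)

Parcel:
  800 → 1800 m (dry, 9.8°C/km): ΔT = -9.8 × 1 = -9.8°C → T = 13.5°C
  1800 → 3000 m (saturated, 6°C/km): ΔT = -6 × 1.2 = -7.2°C → T = 6.3°C
Environment:
  800 → 3000 m (environment, 12.4°C/km): ΔT = -12.4 × 2.2 = -27.28°C → T = -3.98°C
T_parcel − T_env = 6.3 − (-3.98) = +10.28°C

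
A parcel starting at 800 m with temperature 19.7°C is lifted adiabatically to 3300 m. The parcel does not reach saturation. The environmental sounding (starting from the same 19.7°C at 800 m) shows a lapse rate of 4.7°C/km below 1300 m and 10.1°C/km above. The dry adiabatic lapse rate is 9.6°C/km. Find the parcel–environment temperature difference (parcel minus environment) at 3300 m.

Parcel:
  Dry to 3300 m: -9.6 × 2.5 km = -24°C, so T = -4.3°C.
Environment:
  Environment, lower layer to 1300 m: -4.7 × 0.5 km = -2.35°C, so T = 17.35°C.
  Environment, upper layer to 3300 m: -10.1 × 2 km = -20.2°C, so T = -2.85°C.
T_parcel − T_env = -4.3 − (-2.85) = -1.45°C

-1.45°C (parcel cooler than environment)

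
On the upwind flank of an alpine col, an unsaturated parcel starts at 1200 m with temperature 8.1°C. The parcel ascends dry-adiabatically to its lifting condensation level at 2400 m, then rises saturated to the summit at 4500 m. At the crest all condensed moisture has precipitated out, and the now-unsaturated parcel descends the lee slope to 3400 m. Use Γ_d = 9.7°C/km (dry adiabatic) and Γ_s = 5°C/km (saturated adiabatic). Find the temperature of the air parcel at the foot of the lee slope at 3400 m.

-3.37°C

1200 → 2400 m (dry, 9.7°C/km): ΔT = -9.7 × 1.2 = -11.64°C → T = -3.54°C
2400 → 4500 m (saturated, 5°C/km): ΔT = -5 × 2.1 = -10.5°C → T = -14.04°C
4500 → 3400 m (dry descent, 9.7°C/km): ΔT = +9.7 × 1.1 = +10.67°C → T = -3.37°C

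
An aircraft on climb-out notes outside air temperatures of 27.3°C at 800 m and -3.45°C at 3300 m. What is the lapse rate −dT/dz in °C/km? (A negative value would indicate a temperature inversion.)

12.3°C/km

Γ = −ΔT/Δz = (27.3 − (-3.45)) / (3300 − 800) m
  = 30.75°C / 2.5 km = 12.3°C/km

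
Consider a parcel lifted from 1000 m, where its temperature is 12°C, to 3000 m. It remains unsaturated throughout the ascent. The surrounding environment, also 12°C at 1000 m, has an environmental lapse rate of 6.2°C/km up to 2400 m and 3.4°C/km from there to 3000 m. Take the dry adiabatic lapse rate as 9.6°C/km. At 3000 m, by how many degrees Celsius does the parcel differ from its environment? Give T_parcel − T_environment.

Parcel:
  From 1000 m to 3000 m (dry): cools by 9.6 × 2 = 19.2°C, giving -7.2°C.
Environment:
  From 1000 m to 2400 m (environment, lower layer): cools by 6.2 × 1.4 = 8.68°C, giving 3.32°C.
  From 2400 m to 3000 m (environment, upper layer): cools by 3.4 × 0.6 = 2.04°C, giving 1.28°C.
T_parcel − T_env = -7.2 − 1.28 = -8.48°C

-8.48°C (parcel cooler than environment)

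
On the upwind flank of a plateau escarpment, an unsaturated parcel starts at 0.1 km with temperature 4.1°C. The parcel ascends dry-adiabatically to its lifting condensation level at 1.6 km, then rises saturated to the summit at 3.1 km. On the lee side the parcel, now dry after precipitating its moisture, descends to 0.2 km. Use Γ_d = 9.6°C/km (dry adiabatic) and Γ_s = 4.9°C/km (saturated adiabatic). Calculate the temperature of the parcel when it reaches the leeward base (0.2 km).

10.19°C

Dry to 1600 m: -9.6 × 1.5 km = -14.4°C, so T = -10.3°C.
Saturated to 3100 m: -4.9 × 1.5 km = -7.35°C, so T = -17.65°C.
Dry descent to 200 m: +9.6 × 2.9 km = +27.84°C, so T = 10.19°C.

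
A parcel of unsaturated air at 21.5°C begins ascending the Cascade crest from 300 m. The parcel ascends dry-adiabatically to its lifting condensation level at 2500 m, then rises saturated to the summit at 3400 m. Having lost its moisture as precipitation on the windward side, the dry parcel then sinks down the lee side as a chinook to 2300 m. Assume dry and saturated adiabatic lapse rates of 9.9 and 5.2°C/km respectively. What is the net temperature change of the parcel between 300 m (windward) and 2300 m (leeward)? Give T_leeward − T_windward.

300 → 2500 m (dry, 9.9°C/km): ΔT = -9.9 × 2.2 = -21.78°C → T = -0.28°C
2500 → 3400 m (saturated, 5.2°C/km): ΔT = -5.2 × 0.9 = -4.68°C → T = -4.96°C
3400 → 2300 m (dry descent, 9.9°C/km): ΔT = +9.9 × 1.1 = +10.89°C → T = 5.93°C
Net change vs windward start: 5.93 − 21.5 = -15.57°C

-15.57°C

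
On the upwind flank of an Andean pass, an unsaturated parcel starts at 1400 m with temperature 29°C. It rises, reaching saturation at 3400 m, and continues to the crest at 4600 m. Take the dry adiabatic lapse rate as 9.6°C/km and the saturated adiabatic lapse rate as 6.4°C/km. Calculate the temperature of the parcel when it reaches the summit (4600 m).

1400 → 3400 m (dry, 9.6°C/km): ΔT = -9.6 × 2 = -19.2°C → T = 9.8°C
3400 → 4600 m (saturated, 6.4°C/km): ΔT = -6.4 × 1.2 = -7.68°C → T = 2.12°C

2.12°C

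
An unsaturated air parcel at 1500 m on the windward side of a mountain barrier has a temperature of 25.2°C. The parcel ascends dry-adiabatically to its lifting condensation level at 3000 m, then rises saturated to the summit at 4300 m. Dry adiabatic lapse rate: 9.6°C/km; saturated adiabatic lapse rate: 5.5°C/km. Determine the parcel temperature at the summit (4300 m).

From 1500 m to 3000 m (dry): cools by 9.6 × 1.5 = 14.4°C, giving 10.8°C.
From 3000 m to 4300 m (saturated): cools by 5.5 × 1.3 = 7.15°C, giving 3.65°C.

3.65°C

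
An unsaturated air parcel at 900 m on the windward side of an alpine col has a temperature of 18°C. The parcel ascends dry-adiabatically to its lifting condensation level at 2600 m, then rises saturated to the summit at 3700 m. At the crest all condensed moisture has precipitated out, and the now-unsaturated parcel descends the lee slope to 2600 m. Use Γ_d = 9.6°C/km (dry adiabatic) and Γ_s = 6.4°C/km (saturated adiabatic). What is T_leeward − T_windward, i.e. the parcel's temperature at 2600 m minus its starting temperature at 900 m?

-12.8°C

900 → 2600 m (dry, 9.6°C/km): ΔT = -9.6 × 1.7 = -16.32°C → T = 1.68°C
2600 → 3700 m (saturated, 6.4°C/km): ΔT = -6.4 × 1.1 = -7.04°C → T = -5.36°C
3700 → 2600 m (dry descent, 9.6°C/km): ΔT = +9.6 × 1.1 = +10.56°C → T = 5.2°C
Net change vs windward start: 5.2 − 18 = -12.8°C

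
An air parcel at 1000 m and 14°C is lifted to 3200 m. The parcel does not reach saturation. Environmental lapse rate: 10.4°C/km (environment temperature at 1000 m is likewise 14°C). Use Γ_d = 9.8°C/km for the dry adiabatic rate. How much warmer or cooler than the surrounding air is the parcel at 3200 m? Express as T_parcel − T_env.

Parcel:
  1000 → 3200 m (dry, 9.8°C/km): ΔT = -9.8 × 2.2 = -21.56°C → T = -7.56°C
Environment:
  1000 → 3200 m (environment, 10.4°C/km): ΔT = -10.4 × 2.2 = -22.88°C → T = -8.88°C
T_parcel − T_env = -7.56 − (-8.88) = +1.32°C

+1.32°C (parcel warmer than environment)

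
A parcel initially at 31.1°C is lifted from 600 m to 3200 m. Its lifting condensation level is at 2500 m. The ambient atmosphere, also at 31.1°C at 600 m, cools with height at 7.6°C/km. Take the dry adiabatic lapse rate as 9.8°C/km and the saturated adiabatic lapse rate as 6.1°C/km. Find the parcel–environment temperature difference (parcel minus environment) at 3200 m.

-3.13°C (parcel cooler than environment)

Parcel:
  600–2500 m, dry: Δz = 1.9 km ⇒ ΔT = -18.62°C; T = 12.48°C
  2500–3200 m, saturated: Δz = 0.7 km ⇒ ΔT = -4.27°C; T = 8.21°C
Environment:
  600–3200 m, environment: Δz = 2.6 km ⇒ ΔT = -19.76°C; T = 11.34°C
T_parcel − T_env = 8.21 − 11.34 = -3.13°C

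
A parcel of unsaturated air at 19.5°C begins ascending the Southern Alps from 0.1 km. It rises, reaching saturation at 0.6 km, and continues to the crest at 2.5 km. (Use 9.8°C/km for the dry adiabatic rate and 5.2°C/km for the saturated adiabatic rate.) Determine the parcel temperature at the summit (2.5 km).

4.72°C

From 100 m to 600 m (dry): cools by 9.8 × 0.5 = 4.9°C, giving 14.6°C.
From 600 m to 2500 m (saturated): cools by 5.2 × 1.9 = 9.88°C, giving 4.72°C.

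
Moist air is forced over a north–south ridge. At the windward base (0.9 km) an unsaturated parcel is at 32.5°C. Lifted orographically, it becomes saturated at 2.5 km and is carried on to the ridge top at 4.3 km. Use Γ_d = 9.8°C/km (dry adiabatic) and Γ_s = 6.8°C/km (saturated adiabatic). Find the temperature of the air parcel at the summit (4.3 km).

From 900 m to 2500 m (dry): cools by 9.8 × 1.6 = 15.68°C, giving 16.82°C.
From 2500 m to 4300 m (saturated): cools by 6.8 × 1.8 = 12.24°C, giving 4.58°C.

4.58°C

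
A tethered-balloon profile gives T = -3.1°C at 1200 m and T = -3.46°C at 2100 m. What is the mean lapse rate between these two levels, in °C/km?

0.4°C/km

Γ = −ΔT/Δz = (-3.1 − (-3.46)) / (2100 − 1200) m
  = 0.36°C / 0.9 km = 0.4°C/km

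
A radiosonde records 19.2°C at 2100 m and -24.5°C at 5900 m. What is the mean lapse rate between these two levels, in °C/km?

11.5°C/km

Γ = −ΔT/Δz = (19.2 − (-24.5)) / (5900 − 2100) m
  = 43.7°C / 3.8 km = 11.5°C/km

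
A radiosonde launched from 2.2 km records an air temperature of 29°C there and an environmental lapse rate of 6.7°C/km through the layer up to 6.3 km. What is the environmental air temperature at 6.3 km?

2200–6300 m, environmental: Δz = 4.1 km ⇒ ΔT = -27.47°C; T = 1.53°C

1.53°C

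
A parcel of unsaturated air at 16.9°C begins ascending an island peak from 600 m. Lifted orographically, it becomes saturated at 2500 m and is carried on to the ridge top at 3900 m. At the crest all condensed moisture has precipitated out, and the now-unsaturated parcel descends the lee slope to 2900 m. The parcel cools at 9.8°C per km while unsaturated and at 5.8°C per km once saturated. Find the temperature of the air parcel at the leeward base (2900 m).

-0.04°C

From 600 m to 2500 m (dry): cools by 9.8 × 1.9 = 18.62°C, giving -1.72°C.
From 2500 m to 3900 m (saturated): cools by 5.8 × 1.4 = 8.12°C, giving -9.84°C.
From 3900 m to 2900 m (dry descent): warms by 9.8 × 1 = 9.8°C, giving -0.04°C.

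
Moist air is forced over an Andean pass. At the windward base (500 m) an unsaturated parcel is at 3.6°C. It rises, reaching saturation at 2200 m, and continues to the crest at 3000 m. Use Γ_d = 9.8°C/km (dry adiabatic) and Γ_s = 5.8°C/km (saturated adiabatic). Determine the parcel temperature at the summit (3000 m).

From 500 m to 2200 m (dry): cools by 9.8 × 1.7 = 16.66°C, giving -13.06°C.
From 2200 m to 3000 m (saturated): cools by 5.8 × 0.8 = 4.64°C, giving -17.7°C.

-17.7°C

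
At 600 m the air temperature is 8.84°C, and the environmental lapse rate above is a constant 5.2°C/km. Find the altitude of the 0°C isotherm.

Height above start = (8.84 − 0) / 5.2 = 1.7 km
Altitude = 600 m + 1700 m = 2300 m

2300 m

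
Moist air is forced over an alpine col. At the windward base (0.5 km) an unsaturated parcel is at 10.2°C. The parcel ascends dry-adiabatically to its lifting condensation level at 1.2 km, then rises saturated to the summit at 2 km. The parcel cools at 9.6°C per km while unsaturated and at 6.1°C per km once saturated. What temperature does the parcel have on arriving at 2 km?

-1.4°C

500–1200 m, dry: Δz = 0.7 km ⇒ ΔT = -6.72°C; T = 3.48°C
1200–2000 m, saturated: Δz = 0.8 km ⇒ ΔT = -4.88°C; T = -1.4°C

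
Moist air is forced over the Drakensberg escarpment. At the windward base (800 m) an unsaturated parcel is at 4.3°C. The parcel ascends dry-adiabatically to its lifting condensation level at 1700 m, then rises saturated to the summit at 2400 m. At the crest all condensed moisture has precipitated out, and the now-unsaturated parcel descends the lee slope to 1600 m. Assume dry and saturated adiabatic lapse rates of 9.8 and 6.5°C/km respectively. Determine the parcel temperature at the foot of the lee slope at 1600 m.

-1.23°C

800–1700 m, dry: Δz = 0.9 km ⇒ ΔT = -8.82°C; T = -4.52°C
1700–2400 m, saturated: Δz = 0.7 km ⇒ ΔT = -4.55°C; T = -9.07°C
2400–1600 m, dry descent: Δz = 0.8 km ⇒ ΔT = +7.84°C; T = -1.23°C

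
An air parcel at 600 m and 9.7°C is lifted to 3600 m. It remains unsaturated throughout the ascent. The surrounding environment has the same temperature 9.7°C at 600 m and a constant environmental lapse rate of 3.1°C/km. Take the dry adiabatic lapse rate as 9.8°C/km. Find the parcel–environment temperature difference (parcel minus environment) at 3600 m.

-20.1°C (parcel cooler than environment)

Parcel:
  600 → 3600 m (dry, 9.8°C/km): ΔT = -9.8 × 3 = -29.4°C → T = -19.7°C
Environment:
  600 → 3600 m (environment, 3.1°C/km): ΔT = -3.1 × 3 = -9.3°C → T = 0.4°C
T_parcel − T_env = -19.7 − 0.4 = -20.1°C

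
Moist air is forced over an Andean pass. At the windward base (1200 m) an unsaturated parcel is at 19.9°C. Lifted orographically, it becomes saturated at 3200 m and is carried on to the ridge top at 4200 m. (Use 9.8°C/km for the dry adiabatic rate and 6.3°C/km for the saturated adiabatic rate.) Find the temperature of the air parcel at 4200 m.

1200 → 3200 m (dry, 9.8°C/km): ΔT = -9.8 × 2 = -19.6°C → T = 0.3°C
3200 → 4200 m (saturated, 6.3°C/km): ΔT = -6.3 × 1 = -6.3°C → T = -6°C

-6°C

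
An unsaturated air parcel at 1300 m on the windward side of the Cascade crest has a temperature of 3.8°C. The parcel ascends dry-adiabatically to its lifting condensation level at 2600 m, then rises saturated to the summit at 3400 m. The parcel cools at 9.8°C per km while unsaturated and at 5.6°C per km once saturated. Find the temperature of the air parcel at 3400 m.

1300 → 2600 m (dry, 9.8°C/km): ΔT = -9.8 × 1.3 = -12.74°C → T = -8.94°C
2600 → 3400 m (saturated, 5.6°C/km): ΔT = -5.6 × 0.8 = -4.48°C → T = -13.42°C

-13.42°C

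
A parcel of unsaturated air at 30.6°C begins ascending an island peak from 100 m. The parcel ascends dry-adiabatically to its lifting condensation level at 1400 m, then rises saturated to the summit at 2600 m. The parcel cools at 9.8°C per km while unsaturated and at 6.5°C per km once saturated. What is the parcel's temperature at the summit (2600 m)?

10.06°C

Dry to 1400 m: -9.8 × 1.3 km = -12.74°C, so T = 17.86°C.
Saturated to 2600 m: -6.5 × 1.2 km = -7.8°C, so T = 10.06°C.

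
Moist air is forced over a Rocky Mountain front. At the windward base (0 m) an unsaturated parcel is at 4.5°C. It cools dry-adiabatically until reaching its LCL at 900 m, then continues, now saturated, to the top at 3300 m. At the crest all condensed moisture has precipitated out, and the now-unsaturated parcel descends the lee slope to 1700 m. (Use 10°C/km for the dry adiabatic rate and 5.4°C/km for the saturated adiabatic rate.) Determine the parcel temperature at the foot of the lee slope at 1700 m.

Dry to 900 m: -10 × 0.9 km = -9°C, so T = -4.5°C.
Saturated to 3300 m: -5.4 × 2.4 km = -12.96°C, so T = -17.46°C.
Dry descent to 1700 m: +10 × 1.6 km = +16°C, so T = -1.46°C.

-1.46°C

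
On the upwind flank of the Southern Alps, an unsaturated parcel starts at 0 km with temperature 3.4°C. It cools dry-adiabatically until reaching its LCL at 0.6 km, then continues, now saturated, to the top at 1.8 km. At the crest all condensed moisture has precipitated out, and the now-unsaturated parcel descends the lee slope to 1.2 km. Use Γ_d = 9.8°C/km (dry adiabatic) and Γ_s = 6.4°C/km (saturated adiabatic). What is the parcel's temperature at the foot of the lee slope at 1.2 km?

0–600 m, dry: Δz = 0.6 km ⇒ ΔT = -5.88°C; T = -2.48°C
600–1800 m, saturated: Δz = 1.2 km ⇒ ΔT = -7.68°C; T = -10.16°C
1800–1200 m, dry descent: Δz = 0.6 km ⇒ ΔT = +5.88°C; T = -4.28°C

-4.28°C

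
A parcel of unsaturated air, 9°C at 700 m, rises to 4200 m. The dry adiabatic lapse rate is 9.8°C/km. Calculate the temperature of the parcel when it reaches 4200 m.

700–4200 m, dry adiabatic: Δz = 3.5 km ⇒ ΔT = -34.3°C; T = -25.3°C

-25.3°C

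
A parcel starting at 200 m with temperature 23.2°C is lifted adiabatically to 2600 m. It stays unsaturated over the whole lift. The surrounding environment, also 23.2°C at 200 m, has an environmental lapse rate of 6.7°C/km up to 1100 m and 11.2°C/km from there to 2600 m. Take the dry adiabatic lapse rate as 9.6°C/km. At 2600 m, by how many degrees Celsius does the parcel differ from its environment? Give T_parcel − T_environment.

-0.21°C (parcel cooler than environment)

Parcel:
  200 → 2600 m (dry, 9.6°C/km): ΔT = -9.6 × 2.4 = -23.04°C → T = 0.16°C
Environment:
  200 → 1100 m (environment, lower layer, 6.7°C/km): ΔT = -6.7 × 0.9 = -6.03°C → T = 17.17°C
  1100 → 2600 m (environment, upper layer, 11.2°C/km): ΔT = -11.2 × 1.5 = -16.8°C → T = 0.37°C
T_parcel − T_env = 0.16 − 0.37 = -0.21°C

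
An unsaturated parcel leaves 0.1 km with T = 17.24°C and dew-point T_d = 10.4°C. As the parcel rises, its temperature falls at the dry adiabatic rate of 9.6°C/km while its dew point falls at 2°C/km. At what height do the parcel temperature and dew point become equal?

1 km

T and T_d converge at 9.6 − 2 = 7.6°C per km
Height above start = (17.24 − 10.4) / 7.6 = 0.9 km
LCL altitude = 100 m + 900 m = 1000 m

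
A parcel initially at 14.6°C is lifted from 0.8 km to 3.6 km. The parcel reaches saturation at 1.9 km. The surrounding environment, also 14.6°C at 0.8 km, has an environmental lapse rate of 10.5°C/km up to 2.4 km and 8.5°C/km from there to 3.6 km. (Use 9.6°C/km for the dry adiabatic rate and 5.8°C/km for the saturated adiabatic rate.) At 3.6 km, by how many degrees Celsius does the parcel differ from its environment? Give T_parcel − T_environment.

+6.58°C (parcel warmer than environment)

Parcel:
  800 → 1900 m (dry, 9.6°C/km): ΔT = -9.6 × 1.1 = -10.56°C → T = 4.04°C
  1900 → 3600 m (saturated, 5.8°C/km): ΔT = -5.8 × 1.7 = -9.86°C → T = -5.82°C
Environment:
  800 → 2400 m (environment, lower layer, 10.5°C/km): ΔT = -10.5 × 1.6 = -16.8°C → T = -2.2°C
  2400 → 3600 m (environment, upper layer, 8.5°C/km): ΔT = -8.5 × 1.2 = -10.2°C → T = -12.4°C
T_parcel − T_env = -5.82 − (-12.4) = +6.58°C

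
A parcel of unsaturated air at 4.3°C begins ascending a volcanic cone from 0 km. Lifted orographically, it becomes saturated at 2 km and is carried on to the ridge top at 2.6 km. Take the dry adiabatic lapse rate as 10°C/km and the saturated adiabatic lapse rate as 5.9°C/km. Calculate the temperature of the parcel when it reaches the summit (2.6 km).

-19.24°C

From 0 m to 2000 m (dry): cools by 10 × 2 = 20°C, giving -15.7°C.
From 2000 m to 2600 m (saturated): cools by 5.9 × 0.6 = 3.54°C, giving -19.24°C.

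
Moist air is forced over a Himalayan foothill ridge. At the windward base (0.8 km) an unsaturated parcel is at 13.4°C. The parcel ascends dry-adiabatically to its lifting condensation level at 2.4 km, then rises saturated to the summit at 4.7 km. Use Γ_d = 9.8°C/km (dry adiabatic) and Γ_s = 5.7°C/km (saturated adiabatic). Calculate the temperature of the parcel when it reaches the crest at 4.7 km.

Dry to 2400 m: -9.8 × 1.6 km = -15.68°C, so T = -2.28°C.
Saturated to 4700 m: -5.7 × 2.3 km = -13.11°C, so T = -15.39°C.

-15.39°C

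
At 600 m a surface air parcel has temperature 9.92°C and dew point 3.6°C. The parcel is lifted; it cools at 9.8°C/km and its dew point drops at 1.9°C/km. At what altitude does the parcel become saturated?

T and T_d converge at 9.8 − 1.9 = 7.9°C per km
Height above start = (9.92 − 3.6) / 7.9 = 0.8 km
LCL altitude = 600 m + 800 m = 1400 m

1400 m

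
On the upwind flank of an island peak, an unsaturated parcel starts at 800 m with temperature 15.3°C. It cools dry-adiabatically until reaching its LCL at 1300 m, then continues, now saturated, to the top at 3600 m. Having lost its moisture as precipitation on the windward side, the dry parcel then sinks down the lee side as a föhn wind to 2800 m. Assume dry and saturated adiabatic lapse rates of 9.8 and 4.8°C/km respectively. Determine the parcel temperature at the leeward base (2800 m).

7.2°C

From 800 m to 1300 m (dry): cools by 9.8 × 0.5 = 4.9°C, giving 10.4°C.
From 1300 m to 3600 m (saturated): cools by 4.8 × 2.3 = 11.04°C, giving -0.64°C.
From 3600 m to 2800 m (dry descent): warms by 9.8 × 0.8 = 7.84°C, giving 7.2°C.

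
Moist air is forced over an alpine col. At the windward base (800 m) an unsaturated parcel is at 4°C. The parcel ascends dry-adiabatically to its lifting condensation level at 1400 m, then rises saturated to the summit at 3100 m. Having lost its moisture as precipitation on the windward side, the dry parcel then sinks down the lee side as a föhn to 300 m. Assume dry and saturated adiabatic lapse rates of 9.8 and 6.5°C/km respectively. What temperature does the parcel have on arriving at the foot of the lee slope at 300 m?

800 → 1400 m (dry, 9.8°C/km): ΔT = -9.8 × 0.6 = -5.88°C → T = -1.88°C
1400 → 3100 m (saturated, 6.5°C/km): ΔT = -6.5 × 1.7 = -11.05°C → T = -12.93°C
3100 → 300 m (dry descent, 9.8°C/km): ΔT = +9.8 × 2.8 = +27.44°C → T = 14.51°C

14.51°C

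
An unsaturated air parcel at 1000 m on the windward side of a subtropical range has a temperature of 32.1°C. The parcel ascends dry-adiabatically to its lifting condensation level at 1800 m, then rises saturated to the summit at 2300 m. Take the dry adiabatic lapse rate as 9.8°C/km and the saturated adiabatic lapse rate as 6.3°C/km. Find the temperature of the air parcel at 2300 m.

21.11°C

From 1000 m to 1800 m (dry): cools by 9.8 × 0.8 = 7.84°C, giving 24.26°C.
From 1800 m to 2300 m (saturated): cools by 6.3 × 0.5 = 3.15°C, giving 21.11°C.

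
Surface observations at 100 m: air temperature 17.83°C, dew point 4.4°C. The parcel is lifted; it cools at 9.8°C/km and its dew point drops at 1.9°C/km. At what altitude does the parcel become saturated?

T and T_d converge at 9.8 − 1.9 = 7.9°C per km
Height above start = (17.83 − 4.4) / 7.9 = 1.7 km
LCL altitude = 100 m + 1700 m = 1800 m

1800 m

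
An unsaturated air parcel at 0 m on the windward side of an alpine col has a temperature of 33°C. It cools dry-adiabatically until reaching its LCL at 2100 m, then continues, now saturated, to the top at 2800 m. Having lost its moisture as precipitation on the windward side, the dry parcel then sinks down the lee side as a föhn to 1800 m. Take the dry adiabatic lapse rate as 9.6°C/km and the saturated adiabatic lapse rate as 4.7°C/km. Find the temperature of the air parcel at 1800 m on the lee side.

Dry to 2100 m: -9.6 × 2.1 km = -20.16°C, so T = 12.84°C.
Saturated to 2800 m: -4.7 × 0.7 km = -3.29°C, so T = 9.55°C.
Dry descent to 1800 m: +9.6 × 1 km = +9.6°C, so T = 19.15°C.

19.15°C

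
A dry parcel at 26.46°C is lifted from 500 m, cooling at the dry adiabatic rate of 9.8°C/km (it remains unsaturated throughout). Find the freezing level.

3200 m

Height above start = (26.46 − 0) / 9.8 = 2.7 km
Altitude = 500 m + 2700 m = 3200 m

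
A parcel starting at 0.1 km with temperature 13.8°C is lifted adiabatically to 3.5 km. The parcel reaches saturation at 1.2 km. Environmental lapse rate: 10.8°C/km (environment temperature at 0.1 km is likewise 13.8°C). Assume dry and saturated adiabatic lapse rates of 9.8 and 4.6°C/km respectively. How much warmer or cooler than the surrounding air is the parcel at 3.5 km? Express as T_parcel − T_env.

Parcel:
  From 100 m to 1200 m (dry): cools by 9.8 × 1.1 = 10.78°C, giving 3.02°C.
  From 1200 m to 3500 m (saturated): cools by 4.6 × 2.3 = 10.58°C, giving -7.56°C.
Environment:
  From 100 m to 3500 m (environment): cools by 10.8 × 3.4 = 36.72°C, giving -22.92°C.
T_parcel − T_env = -7.56 − (-22.92) = +15.36°C

+15.36°C (parcel warmer than environment)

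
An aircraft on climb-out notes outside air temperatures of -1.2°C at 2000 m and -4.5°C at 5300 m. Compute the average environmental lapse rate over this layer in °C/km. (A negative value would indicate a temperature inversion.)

1°C/km

Γ = −ΔT/Δz = (-1.2 − (-4.5)) / (5300 − 2000) m
  = 3.3°C / 3.3 km = 1°C/km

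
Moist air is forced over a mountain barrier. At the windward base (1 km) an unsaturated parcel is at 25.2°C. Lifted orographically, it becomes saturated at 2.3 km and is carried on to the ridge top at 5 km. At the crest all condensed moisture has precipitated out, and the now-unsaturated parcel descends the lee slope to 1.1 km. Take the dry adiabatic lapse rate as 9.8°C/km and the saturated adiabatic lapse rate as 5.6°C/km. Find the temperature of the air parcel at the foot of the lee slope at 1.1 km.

35.56°C

1000 → 2300 m (dry, 9.8°C/km): ΔT = -9.8 × 1.3 = -12.74°C → T = 12.46°C
2300 → 5000 m (saturated, 5.6°C/km): ΔT = -5.6 × 2.7 = -15.12°C → T = -2.66°C
5000 → 1100 m (dry descent, 9.8°C/km): ΔT = +9.8 × 3.9 = +38.22°C → T = 35.56°C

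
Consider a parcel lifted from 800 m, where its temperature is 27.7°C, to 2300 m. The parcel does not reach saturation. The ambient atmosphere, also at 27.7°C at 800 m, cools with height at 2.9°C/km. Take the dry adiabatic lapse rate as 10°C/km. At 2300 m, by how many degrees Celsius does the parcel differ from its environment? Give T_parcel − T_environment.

-10.65°C (parcel cooler than environment)

Parcel:
  From 800 m to 2300 m (dry): cools by 10 × 1.5 = 15°C, giving 12.7°C.
Environment:
  From 800 m to 2300 m (environment): cools by 2.9 × 1.5 = 4.35°C, giving 23.35°C.
T_parcel − T_env = 12.7 − 23.35 = -10.65°C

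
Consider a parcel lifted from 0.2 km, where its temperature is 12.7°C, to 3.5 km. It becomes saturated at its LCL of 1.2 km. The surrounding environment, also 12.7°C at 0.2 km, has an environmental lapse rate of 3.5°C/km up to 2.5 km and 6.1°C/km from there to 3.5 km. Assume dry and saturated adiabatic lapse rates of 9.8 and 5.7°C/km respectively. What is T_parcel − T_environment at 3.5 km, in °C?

-8.76°C (parcel cooler than environment)

Parcel:
  Dry to 1200 m: -9.8 × 1 km = -9.8°C, so T = 2.9°C.
  Saturated to 3500 m: -5.7 × 2.3 km = -13.11°C, so T = -10.21°C.
Environment:
  Environment, lower layer to 2500 m: -3.5 × 2.3 km = -8.05°C, so T = 4.65°C.
  Environment, upper layer to 3500 m: -6.1 × 1 km = -6.1°C, so T = -1.45°C.
T_parcel − T_env = -10.21 − (-1.45) = -8.76°C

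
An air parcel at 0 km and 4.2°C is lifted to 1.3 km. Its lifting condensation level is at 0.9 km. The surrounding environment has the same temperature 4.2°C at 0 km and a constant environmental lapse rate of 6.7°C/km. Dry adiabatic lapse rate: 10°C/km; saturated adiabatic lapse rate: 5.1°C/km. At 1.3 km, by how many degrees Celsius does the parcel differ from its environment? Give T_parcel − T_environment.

Parcel:
  From 0 m to 900 m (dry): cools by 10 × 0.9 = 9°C, giving -4.8°C.
  From 900 m to 1300 m (saturated): cools by 5.1 × 0.4 = 2.04°C, giving -6.84°C.
Environment:
  From 0 m to 1300 m (environment): cools by 6.7 × 1.3 = 8.71°C, giving -4.51°C.
T_parcel − T_env = -6.84 − (-4.51) = -2.33°C

-2.33°C (parcel cooler than environment)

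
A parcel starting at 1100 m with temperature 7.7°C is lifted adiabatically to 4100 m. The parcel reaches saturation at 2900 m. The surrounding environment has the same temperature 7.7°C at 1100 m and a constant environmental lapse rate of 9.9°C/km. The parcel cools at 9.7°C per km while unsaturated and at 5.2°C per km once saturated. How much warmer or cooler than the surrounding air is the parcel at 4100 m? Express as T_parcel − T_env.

+6°C (parcel warmer than environment)

Parcel:
  1100–2900 m, dry: Δz = 1.8 km ⇒ ΔT = -17.46°C; T = -9.76°C
  2900–4100 m, saturated: Δz = 1.2 km ⇒ ΔT = -6.24°C; T = -16°C
Environment:
  1100–4100 m, environment: Δz = 3 km ⇒ ΔT = -29.7°C; T = -22°C
T_parcel − T_env = -16 − (-22) = +6°C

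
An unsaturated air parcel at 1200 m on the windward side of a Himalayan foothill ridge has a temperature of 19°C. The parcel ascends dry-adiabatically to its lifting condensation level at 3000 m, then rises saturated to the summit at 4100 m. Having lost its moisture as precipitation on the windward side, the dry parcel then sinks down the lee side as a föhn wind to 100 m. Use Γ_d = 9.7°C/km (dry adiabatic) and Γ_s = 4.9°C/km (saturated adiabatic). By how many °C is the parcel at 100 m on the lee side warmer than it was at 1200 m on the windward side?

From 1200 m to 3000 m (dry): cools by 9.7 × 1.8 = 17.46°C, giving 1.54°C.
From 3000 m to 4100 m (saturated): cools by 4.9 × 1.1 = 5.39°C, giving -3.85°C.
From 4100 m to 100 m (dry descent): warms by 9.7 × 4 = 38.8°C, giving 34.95°C.
Net change vs windward start: 34.95 − 19 = +15.95°C

+15.95°C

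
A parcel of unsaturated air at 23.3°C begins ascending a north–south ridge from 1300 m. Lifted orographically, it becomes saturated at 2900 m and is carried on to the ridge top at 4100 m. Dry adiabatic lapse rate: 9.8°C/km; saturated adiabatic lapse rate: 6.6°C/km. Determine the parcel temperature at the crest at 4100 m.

-0.3°C

From 1300 m to 2900 m (dry): cools by 9.8 × 1.6 = 15.68°C, giving 7.62°C.
From 2900 m to 4100 m (saturated): cools by 6.6 × 1.2 = 7.92°C, giving -0.3°C.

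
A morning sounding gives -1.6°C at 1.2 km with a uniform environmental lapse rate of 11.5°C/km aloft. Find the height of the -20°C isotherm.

2.8 km

Height above start = (-1.6 − (-20)) / 11.5 = 1.6 km
Altitude = 1200 m + 1600 m = 2800 m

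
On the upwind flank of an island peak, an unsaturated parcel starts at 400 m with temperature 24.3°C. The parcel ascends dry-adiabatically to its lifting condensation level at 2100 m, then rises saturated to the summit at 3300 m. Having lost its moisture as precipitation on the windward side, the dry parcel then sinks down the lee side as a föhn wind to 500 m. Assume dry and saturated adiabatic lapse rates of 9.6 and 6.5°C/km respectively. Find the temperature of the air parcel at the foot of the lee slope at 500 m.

27.06°C

400–2100 m, dry: Δz = 1.7 km ⇒ ΔT = -16.32°C; T = 7.98°C
2100–3300 m, saturated: Δz = 1.2 km ⇒ ΔT = -7.8°C; T = 0.18°C
3300–500 m, dry descent: Δz = 2.8 km ⇒ ΔT = +26.88°C; T = 27.06°C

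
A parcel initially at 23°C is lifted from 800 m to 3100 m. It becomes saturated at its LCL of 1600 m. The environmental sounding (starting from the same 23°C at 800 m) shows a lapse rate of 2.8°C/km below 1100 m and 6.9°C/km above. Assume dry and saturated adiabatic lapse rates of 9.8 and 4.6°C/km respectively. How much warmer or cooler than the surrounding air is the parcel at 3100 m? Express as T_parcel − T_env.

-0.1°C (parcel cooler than environment)

Parcel:
  800 → 1600 m (dry, 9.8°C/km): ΔT = -9.8 × 0.8 = -7.84°C → T = 15.16°C
  1600 → 3100 m (saturated, 4.6°C/km): ΔT = -4.6 × 1.5 = -6.9°C → T = 8.26°C
Environment:
  800 → 1100 m (environment, lower layer, 2.8°C/km): ΔT = -2.8 × 0.3 = -0.84°C → T = 22.16°C
  1100 → 3100 m (environment, upper layer, 6.9°C/km): ΔT = -6.9 × 2 = -13.8°C → T = 8.36°C
T_parcel − T_env = 8.26 − 8.36 = -0.1°C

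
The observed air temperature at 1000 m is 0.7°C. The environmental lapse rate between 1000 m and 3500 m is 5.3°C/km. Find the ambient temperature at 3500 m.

From 1000 m to 3500 m (environmental): cools by 5.3 × 2.5 = 13.25°C, giving -12.55°C.

-12.55°C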